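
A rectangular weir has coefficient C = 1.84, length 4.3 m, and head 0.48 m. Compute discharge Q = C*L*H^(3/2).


Q = C * L * H^(3/2) = 1.84 * 4.3 * 0.48^1.5 = 1.84 * 4.3 * 0.332554

2.6312 m^3/s


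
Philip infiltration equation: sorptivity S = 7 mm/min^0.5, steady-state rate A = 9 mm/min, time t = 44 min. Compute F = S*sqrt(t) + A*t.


F = S*sqrt(t) + A*t
F = 7*sqrt(44) + 9*44
F = 7*6.633250 + 396

442.4327 mm


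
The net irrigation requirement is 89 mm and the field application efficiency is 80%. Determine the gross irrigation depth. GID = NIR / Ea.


Ea = 80% = 0.8
GID = NIR / Ea = 89 / 0.8 = 111.2500 mm

111.2500 mm


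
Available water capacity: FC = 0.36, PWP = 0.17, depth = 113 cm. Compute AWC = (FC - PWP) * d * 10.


AWC = (FC - PWP) * d * 10
AWC = (0.36 - 0.17) * 113 * 10
AWC = 0.1900 * 113 * 10

214.7000 mm


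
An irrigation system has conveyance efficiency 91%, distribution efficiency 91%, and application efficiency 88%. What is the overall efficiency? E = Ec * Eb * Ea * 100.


Ec = 0.91, Eb = 0.91, Ea = 0.88
E = 0.91 * 0.91 * 0.88 * 100 = 72.8728%

72.8728 %


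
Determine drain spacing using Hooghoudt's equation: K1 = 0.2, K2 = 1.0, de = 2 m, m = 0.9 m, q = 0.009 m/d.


S^2 = 8*K2*de*m/q + 4*K1*m^2/q
S^2 = 8*1.0*2*0.9/0.009 + 4*0.2*0.9^2/0.009
S = sqrt(1672.0000)

40.8901 m


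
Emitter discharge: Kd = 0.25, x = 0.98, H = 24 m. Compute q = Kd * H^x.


q = Kd * H^x = 0.25 * 24^0.98 = 0.25 * 22.522003

5.6305 L/h


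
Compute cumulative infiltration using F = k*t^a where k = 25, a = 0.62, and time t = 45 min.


F = k * t^a = 25 * 45^0.62
F = 25 * 10.592336

264.8084 mm


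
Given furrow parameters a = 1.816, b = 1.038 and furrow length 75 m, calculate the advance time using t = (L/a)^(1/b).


t = (L/a)^(1/b)
t = (75/1.816)^(1/1.038)
t = 41.299559^(1/1.038)

36.0402 min


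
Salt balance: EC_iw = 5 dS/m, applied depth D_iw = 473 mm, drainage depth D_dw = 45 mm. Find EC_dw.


EC_dw = EC_iw * D_iw / D_dw
EC_dw = 5 * 473 / 45
EC_dw = 2365 / 45

52.5556 dS/m


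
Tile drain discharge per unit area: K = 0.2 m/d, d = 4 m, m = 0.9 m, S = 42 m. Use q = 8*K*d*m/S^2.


q = 8*K*d*m/S^2
q = 8*0.2*4*0.9/42^2
q = 5.7600 / 1764

0.0033 m/d


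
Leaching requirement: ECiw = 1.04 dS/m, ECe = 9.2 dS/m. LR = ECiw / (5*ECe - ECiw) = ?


LR = ECiw / (5*ECe - ECiw)
LR = 1.04 / (5*9.2 - 1.04)
LR = 1.04 / 44.9600

0.0231


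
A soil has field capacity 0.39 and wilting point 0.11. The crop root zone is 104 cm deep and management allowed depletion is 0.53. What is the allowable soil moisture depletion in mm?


SMD = (FC - PWP) * d * MAD * 10
SMD = (0.39 - 0.11) * 104 * 0.53 * 10
SMD = 0.2800 * 104 * 0.53 * 10

154.3360 mm


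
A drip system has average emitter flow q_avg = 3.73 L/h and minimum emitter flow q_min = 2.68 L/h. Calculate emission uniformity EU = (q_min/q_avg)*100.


EU = (q_min/q_avg)*100 = (2.68/3.73)*100 = 71.8499%

71.8499 %


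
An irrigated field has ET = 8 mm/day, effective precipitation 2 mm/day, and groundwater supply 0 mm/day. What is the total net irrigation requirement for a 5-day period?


Daily deficit = ET - Pe - GW = 8 - 2 - 0 = 6 mm/day
NIR = 6 * 5 = 30 mm

30.0000 mm


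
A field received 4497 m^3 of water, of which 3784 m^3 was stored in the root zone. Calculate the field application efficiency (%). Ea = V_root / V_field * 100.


Ea = V_root / V_field * 100 = 3784 / 4497 * 100 = 84.1450%

84.1450 %


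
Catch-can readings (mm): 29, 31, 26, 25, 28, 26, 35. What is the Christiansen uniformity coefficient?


mean = 28.571429 mm
MAD = 2.653061 mm
CU = (1 - 2.653061/28.571429)*100

90.7143 %


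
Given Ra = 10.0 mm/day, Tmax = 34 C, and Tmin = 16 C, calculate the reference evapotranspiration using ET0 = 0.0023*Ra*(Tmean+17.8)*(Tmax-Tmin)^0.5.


Tmean = (Tmax + Tmin)/2 = (34 + 16)/2 = 25.0
ET0 = 0.0023 * 10.0 * (25.0 + 17.8) * sqrt(34 - 16)
ET0 = 0.0023 * 10.0 * 42.8 * 4.242641

4.1765 mm/day


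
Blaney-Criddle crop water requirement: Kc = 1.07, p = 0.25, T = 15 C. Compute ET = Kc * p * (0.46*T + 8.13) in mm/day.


ET = Kc * p * (0.46*T + 8.13)
ET = 1.07 * 0.25 * (0.46*15 + 8.13)
ET = 1.07 * 0.25 * 15.0300

4.0205 mm/day


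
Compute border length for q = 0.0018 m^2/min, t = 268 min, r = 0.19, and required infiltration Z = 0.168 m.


L = q*t/((1+r)*Z)
L = 0.0018*268/((1+0.19)*0.168)
L = 0.4824/0.19992

2.4130 m


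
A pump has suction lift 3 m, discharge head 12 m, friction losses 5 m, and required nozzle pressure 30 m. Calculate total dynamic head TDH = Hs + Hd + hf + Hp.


TDH = Hs + Hd + hf + Hp = 3 + 12 + 5 + 30 = 50

50 m


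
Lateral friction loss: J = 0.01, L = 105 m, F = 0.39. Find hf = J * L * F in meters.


hf = J * L * F = 0.01 * 105 * 0.39 = 0.4095 m

0.4095 m


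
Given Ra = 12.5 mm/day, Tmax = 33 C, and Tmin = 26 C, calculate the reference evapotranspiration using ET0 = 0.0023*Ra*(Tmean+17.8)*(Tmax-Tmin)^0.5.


Tmean = (Tmax + Tmin)/2 = (33 + 26)/2 = 29.5
ET0 = 0.0023 * 12.5 * (29.5 + 17.8) * sqrt(33 - 26)
ET0 = 0.0023 * 12.5 * 47.3 * 2.645751

3.5979 mm/day


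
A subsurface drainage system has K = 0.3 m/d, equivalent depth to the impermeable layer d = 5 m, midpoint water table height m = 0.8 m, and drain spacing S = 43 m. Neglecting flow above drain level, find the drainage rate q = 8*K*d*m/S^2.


q = 8*K*d*m/S^2
q = 8*0.3*5*0.8/43^2
q = 9.6000 / 1849

0.0052 m/d


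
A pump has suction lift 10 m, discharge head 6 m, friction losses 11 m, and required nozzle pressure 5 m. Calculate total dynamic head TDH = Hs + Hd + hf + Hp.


TDH = Hs + Hd + hf + Hp = 10 + 6 + 11 + 5 = 32

32 m


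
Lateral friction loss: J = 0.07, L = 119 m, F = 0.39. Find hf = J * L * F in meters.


hf = J * L * F = 0.07 * 119 * 0.39 = 3.2487 m

3.2487 m


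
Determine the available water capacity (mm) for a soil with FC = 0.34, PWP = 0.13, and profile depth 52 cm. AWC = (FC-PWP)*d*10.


AWC = (FC - PWP) * d * 10
AWC = (0.34 - 0.13) * 52 * 10
AWC = 0.2100 * 52 * 10

109.2000 mm


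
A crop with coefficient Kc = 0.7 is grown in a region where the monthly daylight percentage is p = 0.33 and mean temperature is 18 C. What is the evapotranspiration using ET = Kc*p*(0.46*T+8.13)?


ET = Kc * p * (0.46*T + 8.13)
ET = 0.7 * 0.33 * (0.46*18 + 8.13)
ET = 0.7 * 0.33 * 16.4100

3.7907 mm/day


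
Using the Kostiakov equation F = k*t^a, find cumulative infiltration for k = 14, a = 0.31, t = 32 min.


F = k * t^a = 14 * 32^0.31
F = 14 * 2.928171

40.9944 mm


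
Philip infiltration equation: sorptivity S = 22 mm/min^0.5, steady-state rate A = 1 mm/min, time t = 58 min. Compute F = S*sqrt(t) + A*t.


F = S*sqrt(t) + A*t
F = 22*sqrt(58) + 1*58
F = 22*7.615773 + 58

225.5470 mm


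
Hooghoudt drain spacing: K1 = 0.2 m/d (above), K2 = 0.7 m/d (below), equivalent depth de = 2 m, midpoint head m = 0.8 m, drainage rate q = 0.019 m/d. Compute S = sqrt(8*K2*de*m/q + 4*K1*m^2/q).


S^2 = 8*K2*de*m/q + 4*K1*m^2/q
S^2 = 8*0.7*2*0.8/0.019 + 4*0.2*0.8^2/0.019
S = sqrt(498.5263)

22.3277 m


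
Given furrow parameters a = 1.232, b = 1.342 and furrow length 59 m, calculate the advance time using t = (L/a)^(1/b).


t = (L/a)^(1/b)
t = (59/1.232)^(1/1.342)
t = 47.889610^(1/1.342)

17.8666 min


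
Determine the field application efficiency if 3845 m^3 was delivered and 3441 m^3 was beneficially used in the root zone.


Ea = V_root / V_field * 100 = 3441 / 3845 * 100 = 89.4928%

89.4928 %


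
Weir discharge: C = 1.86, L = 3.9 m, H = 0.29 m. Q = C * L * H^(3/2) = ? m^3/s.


Q = C * L * H^(3/2) = 1.86 * 3.9 * 0.29^1.5 = 1.86 * 3.9 * 0.156170

1.1329 m^3/s


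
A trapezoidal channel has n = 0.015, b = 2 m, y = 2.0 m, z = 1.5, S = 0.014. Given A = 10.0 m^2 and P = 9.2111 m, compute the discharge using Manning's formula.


R = A/P = 10.0/9.2111 = 1.085647
Q = (1/0.015) * 10.0 * 1.085647^(2/3) * 0.014^0.5

83.3231 m^3/s


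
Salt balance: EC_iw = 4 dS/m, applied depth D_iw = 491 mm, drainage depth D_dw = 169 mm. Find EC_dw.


EC_dw = EC_iw * D_iw / D_dw
EC_dw = 4 * 491 / 169
EC_dw = 1964 / 169

11.6213 dS/m


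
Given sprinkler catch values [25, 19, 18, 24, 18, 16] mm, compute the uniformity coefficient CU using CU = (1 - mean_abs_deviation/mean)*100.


mean = 20.000000 mm
MAD = 3.000000 mm
CU = (1 - 3.000000/20.000000)*100

85.0000 %


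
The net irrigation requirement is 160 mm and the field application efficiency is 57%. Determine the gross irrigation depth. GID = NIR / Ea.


Ea = 57% = 0.57
GID = NIR / Ea = 160 / 0.57 = 280.7018 mm

280.7018 mm


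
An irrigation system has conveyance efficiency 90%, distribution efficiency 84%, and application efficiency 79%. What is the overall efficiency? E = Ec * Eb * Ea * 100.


Ec = 0.9, Eb = 0.84, Ea = 0.79
E = 0.9 * 0.84 * 0.79 * 100 = 59.7240%

59.7240 %


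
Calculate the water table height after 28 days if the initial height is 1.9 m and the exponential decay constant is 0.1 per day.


m = m0 * exp(-k*t)
m = 1.9 * exp(-0.1 * 28)
m = 1.9 * exp(-2.8000)

0.1155 m


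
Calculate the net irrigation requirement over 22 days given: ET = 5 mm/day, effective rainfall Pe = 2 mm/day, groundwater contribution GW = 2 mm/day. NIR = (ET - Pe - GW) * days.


Daily deficit = ET - Pe - GW = 5 - 2 - 2 = 1 mm/day
NIR = 1 * 22 = 22 mm

22.0000 mm


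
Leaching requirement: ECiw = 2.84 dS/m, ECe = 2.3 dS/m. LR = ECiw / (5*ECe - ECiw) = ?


LR = ECiw / (5*ECe - ECiw)
LR = 2.84 / (5*2.3 - 2.84)
LR = 2.84 / 8.6600

0.3279


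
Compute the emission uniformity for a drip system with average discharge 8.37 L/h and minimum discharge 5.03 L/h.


EU = (q_min/q_avg)*100 = (5.03/8.37)*100 = 60.0956%

60.0956 %


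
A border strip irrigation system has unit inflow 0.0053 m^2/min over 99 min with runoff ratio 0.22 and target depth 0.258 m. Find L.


L = q*t/((1+r)*Z)
L = 0.0053*99/((1+0.22)*0.258)
L = 0.5247/0.31476

1.6670 m


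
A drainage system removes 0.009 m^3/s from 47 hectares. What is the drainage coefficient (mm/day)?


DC = Q * 86400 / (A * 10000) * 1000
DC = 0.009 * 86400 / (47 * 10000) * 1000
DC = 777600.0000 / 470000

1.6545 mm/day


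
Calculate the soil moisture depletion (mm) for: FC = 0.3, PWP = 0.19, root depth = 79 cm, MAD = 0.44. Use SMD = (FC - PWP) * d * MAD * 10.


SMD = (FC - PWP) * d * MAD * 10
SMD = (0.3 - 0.19) * 79 * 0.44 * 10
SMD = 0.1100 * 79 * 0.44 * 10

38.2360 mm


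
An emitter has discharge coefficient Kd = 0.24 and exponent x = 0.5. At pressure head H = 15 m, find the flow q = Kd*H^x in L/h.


q = Kd * H^x = 0.24 * 15^0.5 = 0.24 * 3.872983

0.9295 L/h


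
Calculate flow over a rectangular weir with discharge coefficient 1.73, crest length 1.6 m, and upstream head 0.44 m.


Q = C * L * H^(3/2) = 1.73 * 1.6 * 0.44^1.5 = 1.73 * 1.6 * 0.291863

0.8079 m^3/s


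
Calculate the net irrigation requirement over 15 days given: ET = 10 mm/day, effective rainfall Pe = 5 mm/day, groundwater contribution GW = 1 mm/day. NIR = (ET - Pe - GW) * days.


Daily deficit = ET - Pe - GW = 10 - 5 - 1 = 4 mm/day
NIR = 4 * 15 = 60 mm

60.0000 mm


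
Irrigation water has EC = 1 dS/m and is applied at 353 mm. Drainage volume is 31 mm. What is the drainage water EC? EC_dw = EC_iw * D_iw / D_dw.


EC_dw = EC_iw * D_iw / D_dw
EC_dw = 1 * 353 / 31
EC_dw = 353 / 31

11.3871 dS/m


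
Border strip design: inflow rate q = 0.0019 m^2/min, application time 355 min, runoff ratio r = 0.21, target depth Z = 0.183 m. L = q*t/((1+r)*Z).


L = q*t/((1+r)*Z)
L = 0.0019*355/((1+0.21)*0.183)
L = 0.6745/0.22143

3.0461 m


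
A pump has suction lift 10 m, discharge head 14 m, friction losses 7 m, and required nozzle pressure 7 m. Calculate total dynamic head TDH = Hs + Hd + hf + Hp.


TDH = Hs + Hd + hf + Hp = 10 + 14 + 7 + 7 = 38

38 m


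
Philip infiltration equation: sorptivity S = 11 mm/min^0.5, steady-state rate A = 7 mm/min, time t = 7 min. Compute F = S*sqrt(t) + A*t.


F = S*sqrt(t) + A*t
F = 11*sqrt(7) + 7*7
F = 11*2.645751 + 49

78.1033 mm


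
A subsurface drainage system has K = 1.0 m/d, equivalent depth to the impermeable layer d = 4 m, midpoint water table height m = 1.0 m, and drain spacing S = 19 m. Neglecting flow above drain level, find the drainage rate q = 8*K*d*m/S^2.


q = 8*K*d*m/S^2
q = 8*1.0*4*1.0/19^2
q = 32.0000 / 361

0.0886 m/d


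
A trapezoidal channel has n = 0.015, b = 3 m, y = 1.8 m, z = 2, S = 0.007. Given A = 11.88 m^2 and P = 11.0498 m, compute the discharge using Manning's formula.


R = A/P = 11.88/11.0498 = 1.075133
Q = (1/0.015) * 11.88 * 1.075133^(2/3) * 0.007^0.5

69.5423 m^3/s


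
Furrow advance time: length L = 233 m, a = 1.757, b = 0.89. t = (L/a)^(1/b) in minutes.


t = (L/a)^(1/b)
t = (233/1.757)^(1/0.89)
t = 132.612408^(1/0.89)

242.6197 min


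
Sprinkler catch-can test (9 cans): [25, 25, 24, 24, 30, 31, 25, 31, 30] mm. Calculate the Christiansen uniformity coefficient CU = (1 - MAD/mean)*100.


mean = 27.222222 mm
MAD = 2.913580 mm
CU = (1 - 2.913580/27.222222)*100

89.2971 %


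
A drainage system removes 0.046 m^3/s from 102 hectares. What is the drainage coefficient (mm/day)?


DC = Q * 86400 / (A * 10000) * 1000
DC = 0.046 * 86400 / (102 * 10000) * 1000
DC = 3974400.0000 / 1020000

3.8965 mm/day


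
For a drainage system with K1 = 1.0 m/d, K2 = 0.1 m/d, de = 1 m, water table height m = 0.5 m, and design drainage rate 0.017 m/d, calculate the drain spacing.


S^2 = 8*K2*de*m/q + 4*K1*m^2/q
S^2 = 8*0.1*1*0.5/0.017 + 4*1.0*0.5^2/0.017
S = sqrt(82.3529)

9.0748 m


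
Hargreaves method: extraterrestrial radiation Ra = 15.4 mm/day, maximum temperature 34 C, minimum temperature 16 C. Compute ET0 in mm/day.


Tmean = (Tmax + Tmin)/2 = (34 + 16)/2 = 25.0
ET0 = 0.0023 * 15.4 * (25.0 + 17.8) * sqrt(34 - 16)
ET0 = 0.0023 * 15.4 * 42.8 * 4.242641

6.4317 mm/day


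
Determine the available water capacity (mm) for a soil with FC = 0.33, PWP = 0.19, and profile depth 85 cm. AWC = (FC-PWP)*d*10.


AWC = (FC - PWP) * d * 10
AWC = (0.33 - 0.19) * 85 * 10
AWC = 0.1400 * 85 * 10

119.0000 mm


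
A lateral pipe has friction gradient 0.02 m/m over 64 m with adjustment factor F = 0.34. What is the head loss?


hf = J * L * F = 0.02 * 64 * 0.34 = 0.4352 m

0.4352 m


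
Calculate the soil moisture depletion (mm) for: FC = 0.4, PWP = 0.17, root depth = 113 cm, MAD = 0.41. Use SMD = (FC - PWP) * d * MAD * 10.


SMD = (FC - PWP) * d * MAD * 10
SMD = (0.4 - 0.17) * 113 * 0.41 * 10
SMD = 0.2300 * 113 * 0.41 * 10

106.5590 mm


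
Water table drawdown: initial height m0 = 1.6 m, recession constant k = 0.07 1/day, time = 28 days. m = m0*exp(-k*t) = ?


m = m0 * exp(-k*t)
m = 1.6 * exp(-0.07 * 28)
m = 1.6 * exp(-1.9600)

0.2254 m


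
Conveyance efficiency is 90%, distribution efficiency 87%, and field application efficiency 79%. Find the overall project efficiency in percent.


Ec = 0.9, Eb = 0.87, Ea = 0.79
E = 0.9 * 0.87 * 0.79 * 100 = 61.8570%

61.8570 %


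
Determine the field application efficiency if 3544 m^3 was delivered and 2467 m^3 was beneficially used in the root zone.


Ea = V_root / V_field * 100 = 2467 / 3544 * 100 = 69.6106%

69.6106 %


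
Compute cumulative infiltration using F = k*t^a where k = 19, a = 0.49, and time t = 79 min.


F = k * t^a = 19 * 79^0.49
F = 19 * 8.508192

161.6556 mm


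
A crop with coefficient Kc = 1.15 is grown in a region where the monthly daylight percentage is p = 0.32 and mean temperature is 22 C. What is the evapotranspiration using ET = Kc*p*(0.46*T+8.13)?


ET = Kc * p * (0.46*T + 8.13)
ET = 1.15 * 0.32 * (0.46*22 + 8.13)
ET = 1.15 * 0.32 * 18.2500

6.7160 mm/day


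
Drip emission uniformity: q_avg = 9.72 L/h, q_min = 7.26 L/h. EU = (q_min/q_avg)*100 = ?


EU = (q_min/q_avg)*100 = (7.26/9.72)*100 = 74.6914%

74.6914 %


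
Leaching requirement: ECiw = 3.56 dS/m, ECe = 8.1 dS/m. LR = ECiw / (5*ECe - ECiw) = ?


LR = ECiw / (5*ECe - ECiw)
LR = 3.56 / (5*8.1 - 3.56)
LR = 3.56 / 36.9400

0.0964


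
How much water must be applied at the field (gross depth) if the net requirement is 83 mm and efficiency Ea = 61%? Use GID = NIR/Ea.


Ea = 61% = 0.61
GID = NIR / Ea = 83 / 0.61 = 136.0656 mm

136.0656 mm


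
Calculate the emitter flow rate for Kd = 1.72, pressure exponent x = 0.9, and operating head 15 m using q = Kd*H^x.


q = Kd * H^x = 1.72 * 15^0.9 = 1.72 * 11.441478

19.6793 L/h


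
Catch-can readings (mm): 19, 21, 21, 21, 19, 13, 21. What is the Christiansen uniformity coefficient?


mean = 19.285714 mm
MAD = 1.959184 mm
CU = (1 - 1.959184/19.285714)*100

89.8413 %


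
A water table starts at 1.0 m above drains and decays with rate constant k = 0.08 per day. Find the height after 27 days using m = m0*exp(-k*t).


m = m0 * exp(-k*t)
m = 1.0 * exp(-0.08 * 27)
m = 1.0 * exp(-2.1600)

0.1153 m


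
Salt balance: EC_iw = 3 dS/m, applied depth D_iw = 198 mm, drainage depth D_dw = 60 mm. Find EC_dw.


EC_dw = EC_iw * D_iw / D_dw
EC_dw = 3 * 198 / 60
EC_dw = 594 / 60

9.9000 dS/m


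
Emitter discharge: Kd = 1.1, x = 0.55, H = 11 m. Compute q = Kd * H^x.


q = Kd * H^x = 1.1 * 11^0.55 = 1.1 * 3.739091

4.1130 L/h


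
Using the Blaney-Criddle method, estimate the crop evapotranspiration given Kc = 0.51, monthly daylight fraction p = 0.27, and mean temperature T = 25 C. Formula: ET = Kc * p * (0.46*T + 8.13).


ET = Kc * p * (0.46*T + 8.13)
ET = 0.51 * 0.27 * (0.46*25 + 8.13)
ET = 0.51 * 0.27 * 19.6300

2.7031 mm/day


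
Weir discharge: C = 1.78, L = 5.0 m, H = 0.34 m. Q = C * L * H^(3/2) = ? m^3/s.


Q = C * L * H^(3/2) = 1.78 * 5.0 * 0.34^1.5 = 1.78 * 5.0 * 0.198252

1.7644 m^3/s


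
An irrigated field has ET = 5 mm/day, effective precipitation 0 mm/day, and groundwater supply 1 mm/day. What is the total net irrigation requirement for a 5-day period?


Daily deficit = ET - Pe - GW = 5 - 0 - 1 = 4 mm/day
NIR = 4 * 5 = 20 mm

20.0000 mm


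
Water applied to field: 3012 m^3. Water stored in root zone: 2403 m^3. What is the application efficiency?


Ea = V_root / V_field * 100 = 2403 / 3012 * 100 = 79.7809%

79.7809 %


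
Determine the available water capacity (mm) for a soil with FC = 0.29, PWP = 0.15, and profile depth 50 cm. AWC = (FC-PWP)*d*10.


AWC = (FC - PWP) * d * 10
AWC = (0.29 - 0.15) * 50 * 10
AWC = 0.1400 * 50 * 10

70.0000 mm


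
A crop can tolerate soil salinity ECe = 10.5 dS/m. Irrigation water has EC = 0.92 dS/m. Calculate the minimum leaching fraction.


LR = ECiw / (5*ECe - ECiw)
LR = 0.92 / (5*10.5 - 0.92)
LR = 0.92 / 51.5800

0.0178


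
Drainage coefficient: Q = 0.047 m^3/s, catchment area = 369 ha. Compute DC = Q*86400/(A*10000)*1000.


DC = Q * 86400 / (A * 10000) * 1000
DC = 0.047 * 86400 / (369 * 10000) * 1000
DC = 4060800.0000 / 3690000

1.1005 mm/day


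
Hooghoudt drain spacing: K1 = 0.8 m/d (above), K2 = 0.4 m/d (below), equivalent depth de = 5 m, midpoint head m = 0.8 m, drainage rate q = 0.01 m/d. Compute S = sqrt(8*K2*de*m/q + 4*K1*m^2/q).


S^2 = 8*K2*de*m/q + 4*K1*m^2/q
S^2 = 8*0.4*5*0.8/0.01 + 4*0.8*0.8^2/0.01
S = sqrt(1484.8000)

38.5331 m


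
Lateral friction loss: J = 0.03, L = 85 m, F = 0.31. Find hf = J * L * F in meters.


hf = J * L * F = 0.03 * 85 * 0.31 = 0.7905 m

0.7905 m


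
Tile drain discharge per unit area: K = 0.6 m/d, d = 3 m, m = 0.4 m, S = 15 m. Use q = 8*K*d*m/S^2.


q = 8*K*d*m/S^2
q = 8*0.6*3*0.4/15^2
q = 5.7600 / 225

0.0256 m/d


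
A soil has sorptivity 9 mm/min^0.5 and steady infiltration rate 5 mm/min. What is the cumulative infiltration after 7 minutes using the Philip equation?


F = S*sqrt(t) + A*t
F = 9*sqrt(7) + 5*7
F = 9*2.645751 + 35

58.8118 mm


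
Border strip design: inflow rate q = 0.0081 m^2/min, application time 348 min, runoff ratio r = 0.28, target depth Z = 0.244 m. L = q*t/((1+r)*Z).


L = q*t/((1+r)*Z)
L = 0.0081*348/((1+0.28)*0.244)
L = 2.8188/0.31232

9.0254 m


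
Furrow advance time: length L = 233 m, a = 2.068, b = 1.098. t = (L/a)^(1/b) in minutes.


t = (L/a)^(1/b)
t = (233/2.068)^(1/1.098)
t = 112.669246^(1/1.098)

73.9052 min


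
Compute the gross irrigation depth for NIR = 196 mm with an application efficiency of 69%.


Ea = 69% = 0.69
GID = NIR / Ea = 196 / 0.69 = 284.0580 mm

284.0580 mm


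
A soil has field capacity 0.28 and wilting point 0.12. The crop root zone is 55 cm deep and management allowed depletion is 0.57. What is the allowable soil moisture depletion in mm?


SMD = (FC - PWP) * d * MAD * 10
SMD = (0.28 - 0.12) * 55 * 0.57 * 10
SMD = 0.1600 * 55 * 0.57 * 10

50.1600 mm


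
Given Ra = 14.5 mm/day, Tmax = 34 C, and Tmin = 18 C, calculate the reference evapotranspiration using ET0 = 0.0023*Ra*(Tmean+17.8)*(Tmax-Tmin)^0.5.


Tmean = (Tmax + Tmin)/2 = (34 + 18)/2 = 26.0
ET0 = 0.0023 * 14.5 * (26.0 + 17.8) * sqrt(34 - 18)
ET0 = 0.0023 * 14.5 * 43.8 * 4.000000

5.8429 mm/day


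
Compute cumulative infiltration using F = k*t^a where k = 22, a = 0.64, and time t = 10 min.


F = k * t^a = 22 * 10^0.64
F = 22 * 4.365158

96.0335 mm


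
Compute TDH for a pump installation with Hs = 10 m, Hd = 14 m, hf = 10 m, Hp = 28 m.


TDH = Hs + Hd + hf + Hp = 10 + 14 + 10 + 28 = 62

62 m


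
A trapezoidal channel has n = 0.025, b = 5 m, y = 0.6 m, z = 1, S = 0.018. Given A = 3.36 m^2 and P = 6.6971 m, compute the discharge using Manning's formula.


R = A/P = 3.36/6.6971 = 0.501710
Q = (1/0.025) * 3.36 * 0.501710^(2/3) * 0.018^0.5

11.3851 m^3/s


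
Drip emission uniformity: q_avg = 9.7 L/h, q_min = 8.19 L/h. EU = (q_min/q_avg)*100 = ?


EU = (q_min/q_avg)*100 = (8.19/9.7)*100 = 84.4330%

84.4330 %


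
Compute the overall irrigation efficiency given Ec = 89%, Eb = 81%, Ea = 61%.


Ec = 0.89, Eb = 0.81, Ea = 0.61
E = 0.89 * 0.81 * 0.61 * 100 = 43.9749%

43.9749 %


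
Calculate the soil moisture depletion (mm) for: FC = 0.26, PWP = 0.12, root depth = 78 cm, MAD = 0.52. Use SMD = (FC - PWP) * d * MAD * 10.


SMD = (FC - PWP) * d * MAD * 10
SMD = (0.26 - 0.12) * 78 * 0.52 * 10
SMD = 0.1400 * 78 * 0.52 * 10

56.7840 mm


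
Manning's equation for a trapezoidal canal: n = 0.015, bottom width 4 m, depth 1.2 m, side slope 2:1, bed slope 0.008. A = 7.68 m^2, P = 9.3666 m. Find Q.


R = A/P = 7.68/9.3666 = 0.819935
Q = (1/0.015) * 7.68 * 0.819935^(2/3) * 0.008^0.5

40.1176 m^3/s


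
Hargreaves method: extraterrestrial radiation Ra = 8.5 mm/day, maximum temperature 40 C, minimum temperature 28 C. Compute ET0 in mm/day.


Tmean = (Tmax + Tmin)/2 = (40 + 28)/2 = 34.0
ET0 = 0.0023 * 8.5 * (34.0 + 17.8) * sqrt(40 - 28)
ET0 = 0.0023 * 8.5 * 51.8 * 3.464102

3.5081 mm/day


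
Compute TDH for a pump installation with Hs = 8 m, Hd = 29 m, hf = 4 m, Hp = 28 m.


TDH = Hs + Hd + hf + Hp = 8 + 29 + 4 + 28 = 69

69 m


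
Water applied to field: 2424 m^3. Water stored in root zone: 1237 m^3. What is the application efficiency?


Ea = V_root / V_field * 100 = 1237 / 2424 * 100 = 51.0314%

51.0314 %


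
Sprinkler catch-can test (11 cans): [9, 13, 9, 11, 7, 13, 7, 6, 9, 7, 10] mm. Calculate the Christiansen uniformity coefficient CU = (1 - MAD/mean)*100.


mean = 9.181818 mm
MAD = 1.867769 mm
CU = (1 - 1.867769/9.181818)*100

79.6580 %


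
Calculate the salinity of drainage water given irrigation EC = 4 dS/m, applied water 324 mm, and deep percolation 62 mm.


EC_dw = EC_iw * D_iw / D_dw
EC_dw = 4 * 324 / 62
EC_dw = 1296 / 62

20.9032 dS/m


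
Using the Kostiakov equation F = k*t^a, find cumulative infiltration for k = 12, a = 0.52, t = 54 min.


F = k * t^a = 12 * 54^0.52
F = 12 * 7.958748

95.5050 mm


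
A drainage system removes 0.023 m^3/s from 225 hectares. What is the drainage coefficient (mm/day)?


DC = Q * 86400 / (A * 10000) * 1000
DC = 0.023 * 86400 / (225 * 10000) * 1000
DC = 1987200.0000 / 2250000

0.8832 mm/day


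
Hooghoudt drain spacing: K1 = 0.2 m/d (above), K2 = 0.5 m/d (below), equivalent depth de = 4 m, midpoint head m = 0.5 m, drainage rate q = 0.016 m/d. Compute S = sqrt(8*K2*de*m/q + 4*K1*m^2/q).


S^2 = 8*K2*de*m/q + 4*K1*m^2/q
S^2 = 8*0.5*4*0.5/0.016 + 4*0.2*0.5^2/0.016
S = sqrt(512.5000)

22.6385 m


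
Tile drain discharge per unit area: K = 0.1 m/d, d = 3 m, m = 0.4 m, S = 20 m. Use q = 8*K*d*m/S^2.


q = 8*K*d*m/S^2
q = 8*0.1*3*0.4/20^2
q = 0.9600 / 400

0.0024 m/d


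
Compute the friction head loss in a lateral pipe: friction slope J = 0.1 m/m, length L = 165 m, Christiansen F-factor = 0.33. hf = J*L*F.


hf = J * L * F = 0.1 * 165 * 0.33 = 5.4450 m

5.4450 m


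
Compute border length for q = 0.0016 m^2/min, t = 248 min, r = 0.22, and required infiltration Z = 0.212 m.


L = q*t/((1+r)*Z)
L = 0.0016*248/((1+0.22)*0.212)
L = 0.3968/0.25864

1.5342 m


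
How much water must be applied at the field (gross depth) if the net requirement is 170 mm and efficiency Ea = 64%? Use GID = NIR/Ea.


Ea = 64% = 0.64
GID = NIR / Ea = 170 / 0.64 = 265.6250 mm

265.6250 mm


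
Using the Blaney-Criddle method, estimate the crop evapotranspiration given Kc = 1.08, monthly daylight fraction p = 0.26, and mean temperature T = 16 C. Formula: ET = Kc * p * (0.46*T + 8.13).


ET = Kc * p * (0.46*T + 8.13)
ET = 1.08 * 0.26 * (0.46*16 + 8.13)
ET = 1.08 * 0.26 * 15.4900

4.3496 mm/day


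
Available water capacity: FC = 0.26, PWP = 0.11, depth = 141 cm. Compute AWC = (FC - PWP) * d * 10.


AWC = (FC - PWP) * d * 10
AWC = (0.26 - 0.11) * 141 * 10
AWC = 0.1500 * 141 * 10

211.5000 mm


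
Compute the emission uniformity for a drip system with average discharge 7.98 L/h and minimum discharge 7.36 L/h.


EU = (q_min/q_avg)*100 = (7.36/7.98)*100 = 92.2306%

92.2306 %


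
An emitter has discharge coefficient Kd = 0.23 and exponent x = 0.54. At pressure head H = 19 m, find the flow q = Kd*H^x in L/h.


q = Kd * H^x = 0.23 * 19^0.54 = 0.23 * 4.903734

1.1279 L/h


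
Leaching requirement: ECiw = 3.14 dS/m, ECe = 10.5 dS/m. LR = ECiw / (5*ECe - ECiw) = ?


LR = ECiw / (5*ECe - ECiw)
LR = 3.14 / (5*10.5 - 3.14)
LR = 3.14 / 49.3600

0.0636


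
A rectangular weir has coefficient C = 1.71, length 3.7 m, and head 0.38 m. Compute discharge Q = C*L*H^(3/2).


Q = C * L * H^(3/2) = 1.71 * 3.7 * 0.38^1.5 = 1.71 * 3.7 * 0.234248

1.4821 m^3/s


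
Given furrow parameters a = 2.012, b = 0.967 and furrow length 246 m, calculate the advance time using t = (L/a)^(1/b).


t = (L/a)^(1/b)
t = (246/2.012)^(1/0.967)
t = 122.266402^(1/0.967)

144.0585 min


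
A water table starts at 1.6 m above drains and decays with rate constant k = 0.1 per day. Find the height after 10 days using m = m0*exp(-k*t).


m = m0 * exp(-k*t)
m = 1.6 * exp(-0.1 * 10)
m = 1.6 * exp(-1.0000)

0.5886 m


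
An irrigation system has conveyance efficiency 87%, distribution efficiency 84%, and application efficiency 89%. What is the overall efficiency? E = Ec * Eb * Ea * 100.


Ec = 0.87, Eb = 0.84, Ea = 0.89
E = 0.87 * 0.84 * 0.89 * 100 = 65.0412%

65.0412 %


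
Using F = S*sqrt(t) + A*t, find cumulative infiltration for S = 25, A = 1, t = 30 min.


F = S*sqrt(t) + A*t
F = 25*sqrt(30) + 1*30
F = 25*5.477226 + 30

166.9306 mm


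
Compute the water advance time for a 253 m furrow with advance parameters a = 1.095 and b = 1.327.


t = (L/a)^(1/b)
t = (253/1.095)^(1/1.327)
t = 231.050228^(1/1.327)

60.4283 min


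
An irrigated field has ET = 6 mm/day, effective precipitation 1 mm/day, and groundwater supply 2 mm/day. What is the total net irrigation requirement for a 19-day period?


Daily deficit = ET - Pe - GW = 6 - 1 - 2 = 3 mm/day
NIR = 3 * 19 = 57 mm

57.0000 mm


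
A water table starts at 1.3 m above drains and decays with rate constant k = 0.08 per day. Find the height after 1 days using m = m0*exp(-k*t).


m = m0 * exp(-k*t)
m = 1.3 * exp(-0.08 * 1)
m = 1.3 * exp(-0.0800)

1.2001 m


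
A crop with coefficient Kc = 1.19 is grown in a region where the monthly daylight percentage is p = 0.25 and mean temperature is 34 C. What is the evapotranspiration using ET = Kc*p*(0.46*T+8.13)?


ET = Kc * p * (0.46*T + 8.13)
ET = 1.19 * 0.25 * (0.46*34 + 8.13)
ET = 1.19 * 0.25 * 23.7700

7.0716 mm/day


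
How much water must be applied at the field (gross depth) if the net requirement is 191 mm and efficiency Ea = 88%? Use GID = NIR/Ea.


Ea = 88% = 0.88
GID = NIR / Ea = 191 / 0.88 = 217.0455 mm

217.0455 mm


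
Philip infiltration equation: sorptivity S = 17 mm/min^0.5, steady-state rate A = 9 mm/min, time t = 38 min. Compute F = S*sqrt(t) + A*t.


F = S*sqrt(t) + A*t
F = 17*sqrt(38) + 9*38
F = 17*6.164414 + 342

446.7950 mm


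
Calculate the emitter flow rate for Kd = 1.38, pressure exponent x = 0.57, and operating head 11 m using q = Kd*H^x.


q = Kd * H^x = 1.38 * 11^0.57 = 1.38 * 3.922779

5.4134 L/h


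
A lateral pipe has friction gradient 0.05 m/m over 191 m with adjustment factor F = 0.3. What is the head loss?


hf = J * L * F = 0.05 * 191 * 0.3 = 2.8650 m

2.8650 m


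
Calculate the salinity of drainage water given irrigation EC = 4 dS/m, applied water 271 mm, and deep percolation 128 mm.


EC_dw = EC_iw * D_iw / D_dw
EC_dw = 4 * 271 / 128
EC_dw = 1084 / 128

8.4688 dS/m


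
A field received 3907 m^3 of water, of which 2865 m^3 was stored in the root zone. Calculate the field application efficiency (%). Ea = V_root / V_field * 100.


Ea = V_root / V_field * 100 = 2865 / 3907 * 100 = 73.3299%

73.3299 %


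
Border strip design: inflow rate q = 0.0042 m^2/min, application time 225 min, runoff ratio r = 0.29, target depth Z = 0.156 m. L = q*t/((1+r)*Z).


L = q*t/((1+r)*Z)
L = 0.0042*225/((1+0.29)*0.156)
L = 0.945/0.20124

4.6959 m


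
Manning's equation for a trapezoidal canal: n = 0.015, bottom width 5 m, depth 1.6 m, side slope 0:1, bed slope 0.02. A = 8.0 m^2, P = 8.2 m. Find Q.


R = A/P = 8.0/8.2 = 0.975610
Q = (1/0.015) * 8.0 * 0.975610^(2/3) * 0.02^0.5

74.1933 m^3/s


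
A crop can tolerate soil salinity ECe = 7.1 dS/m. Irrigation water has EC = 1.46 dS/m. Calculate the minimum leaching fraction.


LR = ECiw / (5*ECe - ECiw)
LR = 1.46 / (5*7.1 - 1.46)
LR = 1.46 / 34.0400

0.0429


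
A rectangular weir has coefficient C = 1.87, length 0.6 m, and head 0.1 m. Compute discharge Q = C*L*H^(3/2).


Q = C * L * H^(3/2) = 1.87 * 0.6 * 0.1^1.5 = 1.87 * 0.6 * 0.031623

0.0355 m^3/s


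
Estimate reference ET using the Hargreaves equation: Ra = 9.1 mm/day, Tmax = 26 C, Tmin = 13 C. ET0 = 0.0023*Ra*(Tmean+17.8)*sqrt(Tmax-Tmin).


Tmean = (Tmax + Tmin)/2 = (26 + 13)/2 = 19.5
ET0 = 0.0023 * 9.1 * (19.5 + 17.8) * sqrt(26 - 13)
ET0 = 0.0023 * 9.1 * 37.3 * 3.605551

2.8148 mm/day


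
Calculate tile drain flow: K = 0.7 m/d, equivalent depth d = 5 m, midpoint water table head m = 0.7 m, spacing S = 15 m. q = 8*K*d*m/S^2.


q = 8*K*d*m/S^2
q = 8*0.7*5*0.7/15^2
q = 19.6000 / 225

0.0871 m/d


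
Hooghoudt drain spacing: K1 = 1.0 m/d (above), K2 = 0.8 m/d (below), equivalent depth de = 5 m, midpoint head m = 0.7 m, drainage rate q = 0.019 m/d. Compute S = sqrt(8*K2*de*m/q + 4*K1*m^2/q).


S^2 = 8*K2*de*m/q + 4*K1*m^2/q
S^2 = 8*0.8*5*0.7/0.019 + 4*1.0*0.7^2/0.019
S = sqrt(1282.1053)

35.8065 m


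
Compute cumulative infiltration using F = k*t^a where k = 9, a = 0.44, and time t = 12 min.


F = k * t^a = 9 * 12^0.44
F = 9 * 2.984281

26.8585 mm


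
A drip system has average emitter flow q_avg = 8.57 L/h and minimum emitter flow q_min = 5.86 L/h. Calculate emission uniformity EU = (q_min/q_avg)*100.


EU = (q_min/q_avg)*100 = (5.86/8.57)*100 = 68.3781%

68.3781 %


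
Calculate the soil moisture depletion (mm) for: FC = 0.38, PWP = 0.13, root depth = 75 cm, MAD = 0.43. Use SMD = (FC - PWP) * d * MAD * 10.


SMD = (FC - PWP) * d * MAD * 10
SMD = (0.38 - 0.13) * 75 * 0.43 * 10
SMD = 0.2500 * 75 * 0.43 * 10

80.6250 mm


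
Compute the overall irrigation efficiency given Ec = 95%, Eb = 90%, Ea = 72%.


Ec = 0.95, Eb = 0.9, Ea = 0.72
E = 0.95 * 0.9 * 0.72 * 100 = 61.5600%

61.5600 %


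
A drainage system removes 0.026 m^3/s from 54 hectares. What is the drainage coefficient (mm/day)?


DC = Q * 86400 / (A * 10000) * 1000
DC = 0.026 * 86400 / (54 * 10000) * 1000
DC = 2246400.0000 / 540000

4.1600 mm/day


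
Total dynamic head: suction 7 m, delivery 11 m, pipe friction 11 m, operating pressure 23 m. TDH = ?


TDH = Hs + Hd + hf + Hp = 7 + 11 + 11 + 23 = 52

52 m


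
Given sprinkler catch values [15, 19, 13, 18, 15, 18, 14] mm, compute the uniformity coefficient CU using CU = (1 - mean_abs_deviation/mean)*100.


mean = 16.000000 mm
MAD = 2.000000 mm
CU = (1 - 2.000000/16.000000)*100

87.5000 %


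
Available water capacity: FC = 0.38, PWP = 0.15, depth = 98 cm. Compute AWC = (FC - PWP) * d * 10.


AWC = (FC - PWP) * d * 10
AWC = (0.38 - 0.15) * 98 * 10
AWC = 0.2300 * 98 * 10

225.4000 mm


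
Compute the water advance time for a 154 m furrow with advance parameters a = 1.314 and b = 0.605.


t = (L/a)^(1/b)
t = (154/1.314)^(1/0.605)
t = 117.199391^(1/0.605)

2628.5203 min


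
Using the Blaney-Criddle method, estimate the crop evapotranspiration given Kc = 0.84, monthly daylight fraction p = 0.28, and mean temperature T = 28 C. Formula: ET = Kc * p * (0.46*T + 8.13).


ET = Kc * p * (0.46*T + 8.13)
ET = 0.84 * 0.28 * (0.46*28 + 8.13)
ET = 0.84 * 0.28 * 21.0100

4.9416 mm/day


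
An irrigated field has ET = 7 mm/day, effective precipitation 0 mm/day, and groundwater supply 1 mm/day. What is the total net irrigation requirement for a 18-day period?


Daily deficit = ET - Pe - GW = 7 - 0 - 1 = 6 mm/day
NIR = 6 * 18 = 108 mm

108.0000 mm


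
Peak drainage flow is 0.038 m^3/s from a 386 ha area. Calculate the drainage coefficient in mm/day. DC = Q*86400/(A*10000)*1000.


DC = Q * 86400 / (A * 10000) * 1000
DC = 0.038 * 86400 / (386 * 10000) * 1000
DC = 3283200.0000 / 3860000

0.8506 mm/day


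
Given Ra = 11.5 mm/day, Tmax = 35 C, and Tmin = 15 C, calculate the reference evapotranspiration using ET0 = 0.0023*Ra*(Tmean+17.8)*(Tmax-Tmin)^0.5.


Tmean = (Tmax + Tmin)/2 = (35 + 15)/2 = 25.0
ET0 = 0.0023 * 11.5 * (25.0 + 17.8) * sqrt(35 - 15)
ET0 = 0.0023 * 11.5 * 42.8 * 4.472136

5.0627 mm/day


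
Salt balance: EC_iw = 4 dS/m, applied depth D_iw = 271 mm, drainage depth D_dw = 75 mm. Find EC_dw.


EC_dw = EC_iw * D_iw / D_dw
EC_dw = 4 * 271 / 75
EC_dw = 1084 / 75

14.4533 dS/m


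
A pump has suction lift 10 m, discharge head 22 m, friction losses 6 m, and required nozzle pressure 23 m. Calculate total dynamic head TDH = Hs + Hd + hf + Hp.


TDH = Hs + Hd + hf + Hp = 10 + 22 + 6 + 23 = 61

61 m


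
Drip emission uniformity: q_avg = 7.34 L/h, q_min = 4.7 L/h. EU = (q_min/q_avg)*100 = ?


EU = (q_min/q_avg)*100 = (4.7/7.34)*100 = 64.0327%

64.0327 %


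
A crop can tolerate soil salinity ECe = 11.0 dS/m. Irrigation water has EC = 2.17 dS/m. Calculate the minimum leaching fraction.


LR = ECiw / (5*ECe - ECiw)
LR = 2.17 / (5*11.0 - 2.17)
LR = 2.17 / 52.8300

0.0411


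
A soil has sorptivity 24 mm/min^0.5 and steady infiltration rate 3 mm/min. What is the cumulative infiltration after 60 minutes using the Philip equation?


F = S*sqrt(t) + A*t
F = 24*sqrt(60) + 3*60
F = 24*7.745967 + 180

365.9032 mm


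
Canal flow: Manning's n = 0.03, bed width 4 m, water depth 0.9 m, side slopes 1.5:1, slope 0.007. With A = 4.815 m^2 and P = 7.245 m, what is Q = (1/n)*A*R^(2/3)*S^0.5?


R = A/P = 4.815/7.245 = 0.664596
Q = (1/0.03) * 4.815 * 0.664596^(2/3) * 0.007^0.5

10.2266 m^3/s


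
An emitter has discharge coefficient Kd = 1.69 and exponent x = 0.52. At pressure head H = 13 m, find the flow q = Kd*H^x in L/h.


q = Kd * H^x = 1.69 * 13^0.52 = 1.69 * 3.795339

6.4141 L/h


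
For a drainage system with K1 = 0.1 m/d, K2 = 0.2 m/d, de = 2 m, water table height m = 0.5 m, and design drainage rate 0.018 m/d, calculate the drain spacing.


S^2 = 8*K2*de*m/q + 4*K1*m^2/q
S^2 = 8*0.2*2*0.5/0.018 + 4*0.1*0.5^2/0.018
S = sqrt(94.4444)

9.7183 m


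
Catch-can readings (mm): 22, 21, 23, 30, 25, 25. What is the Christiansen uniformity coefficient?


mean = 24.333333 mm
MAD = 2.333333 mm
CU = (1 - 2.333333/24.333333)*100

90.4110 %


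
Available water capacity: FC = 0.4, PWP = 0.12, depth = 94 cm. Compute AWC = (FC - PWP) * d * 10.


AWC = (FC - PWP) * d * 10
AWC = (0.4 - 0.12) * 94 * 10
AWC = 0.2800 * 94 * 10

263.2000 mm


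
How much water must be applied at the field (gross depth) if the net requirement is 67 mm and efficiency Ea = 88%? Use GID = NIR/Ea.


Ea = 88% = 0.88
GID = NIR / Ea = 67 / 0.88 = 76.1364 mm

76.1364 mm


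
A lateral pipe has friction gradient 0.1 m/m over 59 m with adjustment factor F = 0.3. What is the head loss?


hf = J * L * F = 0.1 * 59 * 0.3 = 1.7700 m

1.7700 m


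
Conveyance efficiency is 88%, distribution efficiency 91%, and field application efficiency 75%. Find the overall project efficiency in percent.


Ec = 0.88, Eb = 0.91, Ea = 0.75
E = 0.88 * 0.91 * 0.75 * 100 = 60.0600%

60.0600 %


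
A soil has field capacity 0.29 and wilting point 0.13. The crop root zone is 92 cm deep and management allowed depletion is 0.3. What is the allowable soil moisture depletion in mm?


SMD = (FC - PWP) * d * MAD * 10
SMD = (0.29 - 0.13) * 92 * 0.3 * 10
SMD = 0.1600 * 92 * 0.3 * 10

44.1600 mm


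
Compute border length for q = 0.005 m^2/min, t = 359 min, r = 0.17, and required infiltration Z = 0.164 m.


L = q*t/((1+r)*Z)
L = 0.005*359/((1+0.17)*0.164)
L = 1.795/0.19188

9.3548 m


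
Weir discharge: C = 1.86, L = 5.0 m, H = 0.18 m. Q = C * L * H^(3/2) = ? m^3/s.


Q = C * L * H^(3/2) = 1.86 * 5.0 * 0.18^1.5 = 1.86 * 5.0 * 0.076368

0.7102 m^3/s


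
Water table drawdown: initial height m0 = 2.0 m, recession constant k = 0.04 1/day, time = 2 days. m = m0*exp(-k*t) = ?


m = m0 * exp(-k*t)
m = 2.0 * exp(-0.04 * 2)
m = 2.0 * exp(-0.0800)

1.8462 m


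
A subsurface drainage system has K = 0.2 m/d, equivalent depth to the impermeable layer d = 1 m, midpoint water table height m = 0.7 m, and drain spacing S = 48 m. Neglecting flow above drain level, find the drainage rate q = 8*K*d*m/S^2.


q = 8*K*d*m/S^2
q = 8*0.2*1*0.7/48^2
q = 1.1200 / 2304

4.8611e-04 m/d


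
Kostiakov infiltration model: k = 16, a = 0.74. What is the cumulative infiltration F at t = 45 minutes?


F = k * t^a = 16 * 45^0.74
F = 16 * 16.725429

267.6069 mm


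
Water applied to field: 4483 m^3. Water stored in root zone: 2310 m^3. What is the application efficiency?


Ea = V_root / V_field * 100 = 2310 / 4483 * 100 = 51.5280%

51.5280 %


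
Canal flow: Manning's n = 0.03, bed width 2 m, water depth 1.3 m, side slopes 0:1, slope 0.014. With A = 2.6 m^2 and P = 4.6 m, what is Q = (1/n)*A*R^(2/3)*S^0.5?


R = A/P = 2.6/4.6 = 0.565217
Q = (1/0.03) * 2.6 * 0.565217^(2/3) * 0.014^0.5

7.0101 m^3/s


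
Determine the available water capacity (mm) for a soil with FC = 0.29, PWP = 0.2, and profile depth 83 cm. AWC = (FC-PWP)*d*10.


AWC = (FC - PWP) * d * 10
AWC = (0.29 - 0.2) * 83 * 10
AWC = 0.0900 * 83 * 10

74.7000 mm


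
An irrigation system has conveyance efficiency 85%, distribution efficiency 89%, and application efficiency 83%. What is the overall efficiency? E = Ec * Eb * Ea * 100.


Ec = 0.85, Eb = 0.89, Ea = 0.83
E = 0.85 * 0.89 * 0.83 * 100 = 62.7895%

62.7895 %


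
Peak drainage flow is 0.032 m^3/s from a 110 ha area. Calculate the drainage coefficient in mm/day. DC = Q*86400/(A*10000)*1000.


DC = Q * 86400 / (A * 10000) * 1000
DC = 0.032 * 86400 / (110 * 10000) * 1000
DC = 2764800.0000 / 1100000

2.5135 mm/day
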